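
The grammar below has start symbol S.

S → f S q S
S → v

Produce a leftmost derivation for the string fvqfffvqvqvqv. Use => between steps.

S => fSqS => fvqS => fvqfSqS => fvqffSqSqS => fvqfffSqSqSqS => fvqfffvqSqSqS => fvqfffvqvqSqS => fvqfffvqvqvqS => fvqfffvqvqvqv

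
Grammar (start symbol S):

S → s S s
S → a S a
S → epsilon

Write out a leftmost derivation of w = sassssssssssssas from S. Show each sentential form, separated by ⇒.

S ⇒ sSs ⇒ saSas ⇒ sasSsas ⇒ sassSssas ⇒ sasssSsssas ⇒ sassssSssssas ⇒ sasssssSsssssas ⇒ sassssssSssssssas ⇒ sassssssssssssas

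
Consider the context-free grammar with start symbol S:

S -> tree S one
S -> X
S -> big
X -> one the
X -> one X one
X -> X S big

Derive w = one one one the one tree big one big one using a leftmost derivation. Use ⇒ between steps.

S ⇒ X   [S -> X]
X ⇒ one X one   [X -> one X one]
one X one ⇒ one X S big one   [X -> X S big]
one X S big one ⇒ one one X one S big one   [X -> one X one]
one one X one S big one ⇒ one one one the one S big one   [X -> one the]
one one one the one S big one ⇒ one one one the one tree S one big one   [S -> tree S one]
one one one the one tree S one big one ⇒ one one one the one tree big one big one   [S -> big]

S ⇒ X ⇒ one X one ⇒ one X S big one ⇒ one one X one S big one ⇒ one one one the one S big one ⇒ one one one the one tree S one big one ⇒ one one one the one tree big one big one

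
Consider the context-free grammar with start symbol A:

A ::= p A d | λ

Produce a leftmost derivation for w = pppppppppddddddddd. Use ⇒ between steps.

A ⇒ pAd   [A ::= p A d]
pAd ⇒ ppAdd   [A ::= p A d]
ppAdd ⇒ pppAddd   [A ::= p A d]
pppAddd ⇒ ppppAdddd   [A ::= p A d]
ppppAdddd ⇒ pppppAddddd   [A ::= p A d]
pppppAddddd ⇒ ppppppAdddddd   [A ::= p A d]
ppppppAdddddd ⇒ pppppppAddddddd   [A ::= p A d]
pppppppAddddddd ⇒ ppppppppAdddddddd   [A ::= p A d]
ppppppppAdddddddd ⇒ pppppppppAddddddddd   [A ::= p A d]
pppppppppAddddddddd ⇒ pppppppppddddddddd   [A ::= λ]

A⇒pAd⇒ppAdd⇒pppAddd⇒ppppAdddd⇒pppppAddddd⇒ppppppAdddddd⇒pppppppAddddddd⇒ppppppppAdddddddd⇒pppppppppAddddddddd⇒pppppppppddddddddd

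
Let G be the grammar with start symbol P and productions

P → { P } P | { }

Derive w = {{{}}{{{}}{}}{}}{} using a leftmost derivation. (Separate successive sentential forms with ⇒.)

P ⇒ {P}P ⇒ {{P}P}P ⇒ {{{}}P}P ⇒ {{{}}{P}P}P ⇒ {{{}}{{P}P}P}P ⇒ {{{}}{{{}}P}P}P ⇒ {{{}}{{{}}{}}P}P ⇒ {{{}}{{{}}{}}{}}P ⇒ {{{}}{{{}}{}}{}}{}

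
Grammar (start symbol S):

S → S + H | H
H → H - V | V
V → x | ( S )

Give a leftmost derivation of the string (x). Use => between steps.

S => H => V => (S) => (H) => (V) => (x)

S => H   [S → H]
H => V   [H → V]
V => (S)   [V → ( S )]
(S) => (H)   [S → H]
(H) => (V)   [H → V]
(V) => (x)   [V → x]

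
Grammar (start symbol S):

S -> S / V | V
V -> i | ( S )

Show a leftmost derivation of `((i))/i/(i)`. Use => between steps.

S => S/V   [S -> S / V]
S/V => S/V/V   [S -> S / V]
S/V/V => V/V/V   [S -> V]
V/V/V => (S)/V/V   [V -> ( S )]
(S)/V/V => (V)/V/V   [S -> V]
(V)/V/V => ((S))/V/V   [V -> ( S )]
((S))/V/V => ((V))/V/V   [S -> V]
((V))/V/V => ((i))/V/V   [V -> i]
((i))/V/V => ((i))/i/V   [V -> i]
((i))/i/V => ((i))/i/(S)   [V -> ( S )]
((i))/i/(S) => ((i))/i/(V)   [S -> V]
((i))/i/(V) => ((i))/i/(i)   [V -> i]

S => S/V => S/V/V => V/V/V => (S)/V/V => (V)/V/V => ((S))/V/V => ((V))/V/V => ((i))/V/V => ((i))/i/V => ((i))/i/(S) => ((i))/i/(V) => ((i))/i/(i)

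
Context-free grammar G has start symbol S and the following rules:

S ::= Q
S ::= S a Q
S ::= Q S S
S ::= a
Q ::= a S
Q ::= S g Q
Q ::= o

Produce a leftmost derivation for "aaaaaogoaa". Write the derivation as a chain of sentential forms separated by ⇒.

S ⇒ QSS ⇒ SgQSS ⇒ SaQgQSS ⇒ QSSaQgQSS ⇒ aSSSaQgQSS ⇒ aaSSaQgQSS ⇒ aaaSaQgQSS ⇒ aaaaaQgQSS ⇒ aaaaaogQSS ⇒ aaaaaogoSS ⇒ aaaaaogoaS ⇒ aaaaaogoaa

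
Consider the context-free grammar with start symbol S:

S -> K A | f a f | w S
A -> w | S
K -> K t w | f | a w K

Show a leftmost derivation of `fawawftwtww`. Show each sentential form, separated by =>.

S=>KA=>fA=>fS=>fKA=>fKtwA=>fawKtwA=>fawawKtwA=>fawawKtwtwA=>fawawftwtwA=>fawawftwtww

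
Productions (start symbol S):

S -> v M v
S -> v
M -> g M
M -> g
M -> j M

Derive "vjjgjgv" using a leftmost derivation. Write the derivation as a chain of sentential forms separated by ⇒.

S ⇒ vMv ⇒ vjMv ⇒ vjjMv ⇒ vjjgMv ⇒ vjjgjMv ⇒ vjjgjgv

S ⇒ vMv   [S -> v M v]
vMv ⇒ vjMv   [M -> j M]
vjMv ⇒ vjjMv   [M -> j M]
vjjMv ⇒ vjjgMv   [M -> g M]
vjjgMv ⇒ vjjgjMv   [M -> j M]
vjjgjMv ⇒ vjjgjgv   [M -> g]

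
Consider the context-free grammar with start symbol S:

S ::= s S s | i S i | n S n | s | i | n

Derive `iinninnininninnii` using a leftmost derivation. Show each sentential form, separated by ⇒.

S ⇒ iSi ⇒ iiSii ⇒ iinSnii ⇒ iinnSnnii ⇒ iinniSinnii ⇒ iinninSninnii ⇒ iinninnSnninnii ⇒ iinninniSinninnii ⇒ iinninnininninnii

S ⇒ iSi   [S ::= i S i]
iSi ⇒ iiSii   [S ::= i S i]
iiSii ⇒ iinSnii   [S ::= n S n]
iinSnii ⇒ iinnSnnii   [S ::= n S n]
iinnSnnii ⇒ iinniSinnii   [S ::= i S i]
iinniSinnii ⇒ iinninSninnii   [S ::= n S n]
iinninSninnii ⇒ iinninnSnninnii   [S ::= n S n]
iinninnSnninnii ⇒ iinninniSinninnii   [S ::= i S i]
iinninniSinninnii ⇒ iinninnininninnii   [S ::= n]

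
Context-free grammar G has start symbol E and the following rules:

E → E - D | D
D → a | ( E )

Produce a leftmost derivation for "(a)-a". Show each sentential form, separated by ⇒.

E ⇒ E-D ⇒ D-D ⇒ (E)-D ⇒ (D)-D ⇒ (a)-D ⇒ (a)-a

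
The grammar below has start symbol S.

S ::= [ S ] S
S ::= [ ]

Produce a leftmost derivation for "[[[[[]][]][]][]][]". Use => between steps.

S => [S]S   [S ::= [ S ] S]
[S]S => [[S]S]S   [S ::= [ S ] S]
[[S]S]S => [[[S]S]S]S   [S ::= [ S ] S]
[[[S]S]S]S => [[[[S]S]S]S]S   [S ::= [ S ] S]
[[[[S]S]S]S]S => [[[[[]]S]S]S]S   [S ::= [ ]]
[[[[[]]S]S]S]S => [[[[[]][]]S]S]S   [S ::= [ ]]
[[[[[]][]]S]S]S => [[[[[]][]][]]S]S   [S ::= [ ]]
[[[[[]][]][]]S]S => [[[[[]][]][]][]]S   [S ::= [ ]]
[[[[[]][]][]][]]S => [[[[[]][]][]][]][]   [S ::= [ ]]

S => [S]S => [[S]S]S => [[[S]S]S]S => [[[[S]S]S]S]S => [[[[[]]S]S]S]S => [[[[[]][]]S]S]S => [[[[[]][]][]]S]S => [[[[[]][]][]][]]S => [[[[[]][]][]][]][]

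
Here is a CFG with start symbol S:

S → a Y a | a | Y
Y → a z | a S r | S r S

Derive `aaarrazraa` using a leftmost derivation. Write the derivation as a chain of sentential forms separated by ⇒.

S ⇒ aYa   [S → a Y a]
aYa ⇒ aSrSa   [Y → S r S]
aSrSa ⇒ aYrSa   [S → Y]
aYrSa ⇒ aSrSrSa   [Y → S r S]
aSrSrSa ⇒ aYrSrSa   [S → Y]
aYrSrSa ⇒ aaSrrSrSa   [Y → a S r]
aaSrrSrSa ⇒ aaarrSrSa   [S → a]
aaarrSrSa ⇒ aaarrYrSa   [S → Y]
aaarrYrSa ⇒ aaarrazrSa   [Y → a z]
aaarrazrSa ⇒ aaarrazraa   [S → a]

S ⇒ aYa ⇒ aSrSa ⇒ aYrSa ⇒ aSrSrSa ⇒ aYrSrSa ⇒ aaSrrSrSa ⇒ aaarrSrSa ⇒ aaarrYrSa ⇒ aaarrazrSa ⇒ aaarrazraa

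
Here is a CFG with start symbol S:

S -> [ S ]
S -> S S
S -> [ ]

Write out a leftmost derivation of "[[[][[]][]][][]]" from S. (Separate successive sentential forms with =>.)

S => [S]   [S -> [ S ]]
[S] => [SS]   [S -> S S]
[SS] => [SSS]   [S -> S S]
[SSS] => [[S]SS]   [S -> [ S ]]
[[S]SS] => [[SS]SS]   [S -> S S]
[[SS]SS] => [[[]S]SS]   [S -> [ ]]
[[[]S]SS] => [[[]SS]SS]   [S -> S S]
[[[]SS]SS] => [[[][S]S]SS]   [S -> [ S ]]
[[[][S]S]SS] => [[[][[]]S]SS]   [S -> [ ]]
[[[][[]]S]SS] => [[[][[]][]]SS]   [S -> [ ]]
[[[][[]][]]SS] => [[[][[]][]][]S]   [S -> [ ]]
[[[][[]][]][]S] => [[[][[]][]][][]]   [S -> [ ]]

S => [S] => [SS] => [SSS] => [[S]SS] => [[SS]SS] => [[[]S]SS] => [[[]SS]SS] => [[[][S]S]SS] => [[[][[]]S]SS] => [[[][[]][]]SS] => [[[][[]][]][]S] => [[[][[]][]][][]]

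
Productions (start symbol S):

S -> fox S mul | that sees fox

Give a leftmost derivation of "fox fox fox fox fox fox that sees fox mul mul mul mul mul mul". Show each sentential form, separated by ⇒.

S ⇒ fox S mul   [S -> fox S mul]
fox S mul ⇒ fox fox S mul mul   [S -> fox S mul]
fox fox S mul mul ⇒ fox fox fox S mul mul mul   [S -> fox S mul]
fox fox fox S mul mul mul ⇒ fox fox fox fox S mul mul mul mul   [S -> fox S mul]
fox fox fox fox S mul mul mul mul ⇒ fox fox fox fox fox S mul mul mul mul mul   [S -> fox S mul]
fox fox fox fox fox S mul mul mul mul mul ⇒ fox fox fox fox fox fox S mul mul mul mul mul mul   [S -> fox S mul]
fox fox fox fox fox fox S mul mul mul mul mul mul ⇒ fox fox fox fox fox fox that sees fox mul mul mul mul mul mul   [S -> that sees fox]

S ⇒ fox S mul ⇒ fox fox S mul mul ⇒ fox fox fox S mul mul mul ⇒ fox fox fox fox S mul mul mul mul ⇒ fox fox fox fox fox S mul mul mul mul mul ⇒ fox fox fox fox fox fox S mul mul mul mul mul mul ⇒ fox fox fox fox fox fox that sees fox mul mul mul mul mul mul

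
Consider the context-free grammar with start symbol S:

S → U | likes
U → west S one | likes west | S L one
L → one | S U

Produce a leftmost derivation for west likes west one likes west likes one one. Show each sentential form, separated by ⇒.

S ⇒ U   [S → U]
U ⇒ S L one   [U → S L one]
S L one ⇒ U L one   [S → U]
U L one ⇒ west S one L one   [U → west S one]
west S one L one ⇒ west U one L one   [S → U]
west U one L one ⇒ west likes west one L one   [U → likes west]
west likes west one L one ⇒ west likes west one S U one   [L → S U]
west likes west one S U one ⇒ west likes west one likes U one   [S → likes]
west likes west one likes U one ⇒ west likes west one likes west S one one   [U → west S one]
west likes west one likes west S one one ⇒ west likes west one likes west likes one one   [S → likes]

S ⇒ U ⇒ S L one ⇒ U L one ⇒ west S one L one ⇒ west U one L one ⇒ west likes west one L one ⇒ west likes west one S U one ⇒ west likes west one likes U one ⇒ west likes west one likes west S one one ⇒ west likes west one likes west likes one one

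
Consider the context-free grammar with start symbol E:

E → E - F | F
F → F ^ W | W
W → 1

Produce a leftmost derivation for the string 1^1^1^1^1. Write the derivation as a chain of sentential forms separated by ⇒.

E ⇒ F ⇒ F^W ⇒ F^W^W ⇒ F^W^W^W ⇒ F^W^W^W^W ⇒ W^W^W^W^W ⇒ 1^W^W^W^W ⇒ 1^1^W^W^W ⇒ 1^1^1^W^W ⇒ 1^1^1^1^W ⇒ 1^1^1^1^1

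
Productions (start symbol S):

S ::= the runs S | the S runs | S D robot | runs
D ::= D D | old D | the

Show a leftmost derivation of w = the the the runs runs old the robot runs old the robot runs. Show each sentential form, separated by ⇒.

S ⇒ the S runs ⇒ the S D robot runs ⇒ the the S runs D robot runs ⇒ the the S D robot runs D robot runs ⇒ the the the S runs D robot runs D robot runs ⇒ the the the runs runs D robot runs D robot runs ⇒ the the the runs runs old D robot runs D robot runs ⇒ the the the runs runs old the robot runs D robot runs ⇒ the the the runs runs old the robot runs old D robot runs ⇒ the the the runs runs old the robot runs old the robot runs

S ⇒ the S runs   [S ::= the S runs]
the S runs ⇒ the S D robot runs   [S ::= S D robot]
the S D robot runs ⇒ the the S runs D robot runs   [S ::= the S runs]
the the S runs D robot runs ⇒ the the S D robot runs D robot runs   [S ::= S D robot]
the the S D robot runs D robot runs ⇒ the the the S runs D robot runs D robot runs   [S ::= the S runs]
the the the S runs D robot runs D robot runs ⇒ the the the runs runs D robot runs D robot runs   [S ::= runs]
the the the runs runs D robot runs D robot runs ⇒ the the the runs runs old D robot runs D robot runs   [D ::= old D]
the the the runs runs old D robot runs D robot runs ⇒ the the the runs runs old the robot runs D robot runs   [D ::= the]
the the the runs runs old the robot runs D robot runs ⇒ the the the runs runs old the robot runs old D robot runs   [D ::= old D]
the the the runs runs old the robot runs old D robot runs ⇒ the the the runs runs old the robot runs old the robot runs   [D ::= the]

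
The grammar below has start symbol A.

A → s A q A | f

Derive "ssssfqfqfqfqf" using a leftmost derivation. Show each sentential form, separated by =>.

A=>sAqA=>ssAqAqA=>sssAqAqAqA=>ssssAqAqAqAqA=>ssssfqAqAqAqA=>ssssfqfqAqAqA=>ssssfqfqfqAqA=>ssssfqfqfqfqA=>ssssfqfqfqfqf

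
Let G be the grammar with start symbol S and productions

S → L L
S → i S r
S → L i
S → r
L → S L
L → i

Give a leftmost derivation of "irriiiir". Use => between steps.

S=>iSr=>iLLr=>iSLLr=>iLiLLr=>iSLiLLr=>irLiLLr=>irSLiLLr=>irrLiLLr=>irriiLLr=>irriiiLr=>irriiiir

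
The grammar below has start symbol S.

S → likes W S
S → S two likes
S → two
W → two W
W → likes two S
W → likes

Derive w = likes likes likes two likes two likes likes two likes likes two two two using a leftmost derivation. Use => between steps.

S => likes W S => likes likes S => likes likes likes W S => likes likes likes two W S => likes likes likes two likes two S S => likes likes likes two likes two likes W S S => likes likes likes two likes two likes likes S S => likes likes likes two likes two likes likes two S => likes likes likes two likes two likes likes two likes W S => likes likes likes two likes two likes likes two likes likes two S S => likes likes likes two likes two likes likes two likes likes two two S => likes likes likes two likes two likes likes two likes likes two two two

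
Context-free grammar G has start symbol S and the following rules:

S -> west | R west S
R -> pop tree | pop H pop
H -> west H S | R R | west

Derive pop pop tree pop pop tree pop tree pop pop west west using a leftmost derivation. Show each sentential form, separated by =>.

S => R west S   [S -> R west S]
R west S => pop H pop west S   [R -> pop H pop]
pop H pop west S => pop R R pop west S   [H -> R R]
pop R R pop west S => pop pop tree R pop west S   [R -> pop tree]
pop pop tree R pop west S => pop pop tree pop H pop pop west S   [R -> pop H pop]
pop pop tree pop H pop pop west S => pop pop tree pop R R pop pop west S   [H -> R R]
pop pop tree pop R R pop pop west S => pop pop tree pop pop tree R pop pop west S   [R -> pop tree]
pop pop tree pop pop tree R pop pop west S => pop pop tree pop pop tree pop tree pop pop west S   [R -> pop tree]
pop pop tree pop pop tree pop tree pop pop west S => pop pop tree pop pop tree pop tree pop pop west west   [S -> west]

S => R west S => pop H pop west S => pop R R pop west S => pop pop tree R pop west S => pop pop tree pop H pop pop west S => pop pop tree pop R R pop pop west S => pop pop tree pop pop tree R pop pop west S => pop pop tree pop pop tree pop tree pop pop west S => pop pop tree pop pop tree pop tree pop pop west west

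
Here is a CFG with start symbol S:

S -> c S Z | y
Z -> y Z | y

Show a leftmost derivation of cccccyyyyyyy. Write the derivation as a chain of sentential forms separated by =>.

S => cSZ => ccSZZ => cccSZZZ => ccccSZZZZ => cccccSZZZZZ => cccccyZZZZZ => cccccyyZZZZZ => cccccyyyZZZZ => cccccyyyyZZZ => cccccyyyyyZZ => cccccyyyyyyZ => cccccyyyyyyy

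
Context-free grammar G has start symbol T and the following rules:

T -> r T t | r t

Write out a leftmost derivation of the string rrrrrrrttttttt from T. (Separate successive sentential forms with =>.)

T => rTt => rrTtt => rrrTttt => rrrrTtttt => rrrrrTttttt => rrrrrrTtttttt => rrrrrrrttttttt

T => rTt   [T -> r T t]
rTt => rrTtt   [T -> r T t]
rrTtt => rrrTttt   [T -> r T t]
rrrTttt => rrrrTtttt   [T -> r T t]
rrrrTtttt => rrrrrTttttt   [T -> r T t]
rrrrrTttttt => rrrrrrTtttttt   [T -> r T t]
rrrrrrTtttttt => rrrrrrrttttttt   [T -> r t]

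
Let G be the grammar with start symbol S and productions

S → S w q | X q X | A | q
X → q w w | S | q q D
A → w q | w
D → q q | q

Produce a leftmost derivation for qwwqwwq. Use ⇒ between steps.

S ⇒ Swq ⇒ XqXwq ⇒ qwwqXwq ⇒ qwwqSwq ⇒ qwwqAwq ⇒ qwwqwwq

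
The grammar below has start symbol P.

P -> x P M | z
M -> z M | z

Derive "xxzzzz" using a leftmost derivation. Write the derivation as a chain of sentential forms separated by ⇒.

P ⇒ xPM ⇒ xxPMM ⇒ xxzMM ⇒ xxzzMM ⇒ xxzzzM ⇒ xxzzzz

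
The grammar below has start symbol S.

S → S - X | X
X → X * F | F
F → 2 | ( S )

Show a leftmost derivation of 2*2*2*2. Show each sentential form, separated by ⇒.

S ⇒ X   [S → X]
X ⇒ X*F   [X → X * F]
X*F ⇒ X*F*F   [X → X * F]
X*F*F ⇒ X*F*F*F   [X → X * F]
X*F*F*F ⇒ F*F*F*F   [X → F]
F*F*F*F ⇒ 2*F*F*F   [F → 2]
2*F*F*F ⇒ 2*2*F*F   [F → 2]
2*2*F*F ⇒ 2*2*2*F   [F → 2]
2*2*2*F ⇒ 2*2*2*2   [F → 2]

S ⇒ X ⇒ X*F ⇒ X*F*F ⇒ X*F*F*F ⇒ F*F*F*F ⇒ 2*F*F*F ⇒ 2*2*F*F ⇒ 2*2*2*F ⇒ 2*2*2*2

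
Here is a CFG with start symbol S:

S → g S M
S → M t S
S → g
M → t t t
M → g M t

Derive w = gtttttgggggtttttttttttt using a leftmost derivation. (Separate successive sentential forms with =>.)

S=>MtS=>gMttS=>gtttttS=>gtttttgSM=>gtttttggSMM=>gtttttgggSMMM=>gtttttggggSMMMM=>gtttttgggggMMMM=>gtttttgggggtttMMM=>gtttttgggggttttttMM=>gtttttgggggtttttttttM=>gtttttgggggtttttttttttt

S => MtS   [S → M t S]
MtS => gMttS   [M → g M t]
gMttS => gtttttS   [M → t t t]
gtttttS => gtttttgSM   [S → g S M]
gtttttgSM => gtttttggSMM   [S → g S M]
gtttttggSMM => gtttttgggSMMM   [S → g S M]
gtttttgggSMMM => gtttttggggSMMMM   [S → g S M]
gtttttggggSMMMM => gtttttgggggMMMM   [S → g]
gtttttgggggMMMM => gtttttgggggtttMMM   [M → t t t]
gtttttgggggtttMMM => gtttttgggggttttttMM   [M → t t t]
gtttttgggggttttttMM => gtttttgggggtttttttttM   [M → t t t]
gtttttgggggtttttttttM => gtttttgggggtttttttttttt   [M → t t t]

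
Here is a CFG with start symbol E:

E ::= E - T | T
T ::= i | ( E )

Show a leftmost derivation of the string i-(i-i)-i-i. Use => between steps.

E => E-T => E-T-T => E-T-T-T => T-T-T-T => i-T-T-T => i-(E)-T-T => i-(E-T)-T-T => i-(T-T)-T-T => i-(i-T)-T-T => i-(i-i)-T-T => i-(i-i)-i-T => i-(i-i)-i-i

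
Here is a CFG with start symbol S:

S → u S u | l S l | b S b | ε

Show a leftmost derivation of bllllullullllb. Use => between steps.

S => bSb   [S → b S b]
bSb => blSlb   [S → l S l]
blSlb => bllSllb   [S → l S l]
bllSllb => blllSlllb   [S → l S l]
blllSlllb => bllllSllllb   [S → l S l]
bllllSllllb => blllluSullllb   [S → u S u]
blllluSullllb => bllllulSlullllb   [S → l S l]
bllllulSlullllb => bllllullullllb   [S → ε]

S=>bSb=>blSlb=>bllSllb=>blllSlllb=>bllllSllllb=>blllluSullllb=>bllllulSlullllb=>bllllullullllb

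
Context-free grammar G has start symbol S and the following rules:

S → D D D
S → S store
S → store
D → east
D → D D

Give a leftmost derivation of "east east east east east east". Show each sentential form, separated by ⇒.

S ⇒ D D D ⇒ D D D D ⇒ D D D D D ⇒ east D D D D ⇒ east east D D D ⇒ east east D D D D ⇒ east east east D D D ⇒ east east east east D D ⇒ east east east east east D ⇒ east east east east east east

S ⇒ D D D   [S → D D D]
D D D ⇒ D D D D   [D → D D]
D D D D ⇒ D D D D D   [D → D D]
D D D D D ⇒ east D D D D   [D → east]
east D D D D ⇒ east east D D D   [D → east]
east east D D D ⇒ east east D D D D   [D → D D]
east east D D D D ⇒ east east east D D D   [D → east]
east east east D D D ⇒ east east east east D D   [D → east]
east east east east D D ⇒ east east east east east D   [D → east]
east east east east east D ⇒ east east east east east east   [D → east]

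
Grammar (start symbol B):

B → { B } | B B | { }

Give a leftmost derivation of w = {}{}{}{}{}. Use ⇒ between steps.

B⇒BB⇒BBB⇒BBBB⇒BBBBB⇒{}BBBB⇒{}{}BBB⇒{}{}{}BB⇒{}{}{}{}B⇒{}{}{}{}{}

B ⇒ BB   [B → B B]
BB ⇒ BBB   [B → B B]
BBB ⇒ BBBB   [B → B B]
BBBB ⇒ BBBBB   [B → B B]
BBBBB ⇒ {}BBBB   [B → { }]
{}BBBB ⇒ {}{}BBB   [B → { }]
{}{}BBB ⇒ {}{}{}BB   [B → { }]
{}{}{}BB ⇒ {}{}{}{}B   [B → { }]
{}{}{}{}B ⇒ {}{}{}{}{}   [B → { }]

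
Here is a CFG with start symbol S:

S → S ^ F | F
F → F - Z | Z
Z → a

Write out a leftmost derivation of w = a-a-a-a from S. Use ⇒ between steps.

S ⇒ F ⇒ F-Z ⇒ F-Z-Z ⇒ F-Z-Z-Z ⇒ Z-Z-Z-Z ⇒ a-Z-Z-Z ⇒ a-a-Z-Z ⇒ a-a-a-Z ⇒ a-a-a-a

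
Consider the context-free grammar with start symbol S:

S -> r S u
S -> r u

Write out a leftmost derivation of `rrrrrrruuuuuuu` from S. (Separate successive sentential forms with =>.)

S => rSu   [S -> r S u]
rSu => rrSuu   [S -> r S u]
rrSuu => rrrSuuu   [S -> r S u]
rrrSuuu => rrrrSuuuu   [S -> r S u]
rrrrSuuuu => rrrrrSuuuuu   [S -> r S u]
rrrrrSuuuuu => rrrrrrSuuuuuu   [S -> r S u]
rrrrrrSuuuuuu => rrrrrrruuuuuuu   [S -> r u]

S=>rSu=>rrSuu=>rrrSuuu=>rrrrSuuuu=>rrrrrSuuuuu=>rrrrrrSuuuuuu=>rrrrrrruuuuuuu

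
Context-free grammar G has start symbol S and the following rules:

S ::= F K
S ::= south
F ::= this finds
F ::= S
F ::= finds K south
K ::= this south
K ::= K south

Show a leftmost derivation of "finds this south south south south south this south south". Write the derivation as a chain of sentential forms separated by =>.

S => F K => finds K south K => finds K south south K => finds K south south south K => finds K south south south south K => finds this south south south south south K => finds this south south south south south K south => finds this south south south south south this south south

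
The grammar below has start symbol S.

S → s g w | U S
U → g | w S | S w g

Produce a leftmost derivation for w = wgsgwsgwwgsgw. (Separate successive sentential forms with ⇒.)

S ⇒ US   [S → U S]
US ⇒ SwgS   [U → S w g]
SwgS ⇒ USwgS   [S → U S]
USwgS ⇒ wSSwgS   [U → w S]
wSSwgS ⇒ wUSSwgS   [S → U S]
wUSSwgS ⇒ wgSSwgS   [U → g]
wgSSwgS ⇒ wgsgwSwgS   [S → s g w]
wgsgwSwgS ⇒ wgsgwsgwwgS   [S → s g w]
wgsgwsgwwgS ⇒ wgsgwsgwwgsgw   [S → s g w]

S ⇒ US ⇒ SwgS ⇒ USwgS ⇒ wSSwgS ⇒ wUSSwgS ⇒ wgSSwgS ⇒ wgsgwSwgS ⇒ wgsgwsgwwgS ⇒ wgsgwsgwwgsgw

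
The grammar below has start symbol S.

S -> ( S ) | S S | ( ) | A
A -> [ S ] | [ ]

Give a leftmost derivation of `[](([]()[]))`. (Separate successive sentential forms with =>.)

S=>SS=>AS=>[]S=>[](S)=>[]((S))=>[]((SS))=>[]((SSS))=>[]((ASS))=>[](([]SS))=>[](([]()S))=>[](([]()A))=>[](([]()[]))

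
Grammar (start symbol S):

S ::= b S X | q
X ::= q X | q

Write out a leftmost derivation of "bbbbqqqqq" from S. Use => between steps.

S=>bSX=>bbSXX=>bbbSXXX=>bbbbSXXXX=>bbbbqXXXX=>bbbbqqXXX=>bbbbqqqXX=>bbbbqqqqX=>bbbbqqqqq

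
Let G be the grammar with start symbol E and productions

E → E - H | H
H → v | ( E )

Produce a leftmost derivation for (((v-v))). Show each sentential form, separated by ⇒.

E ⇒ H   [E → H]
H ⇒ (E)   [H → ( E )]
(E) ⇒ (H)   [E → H]
(H) ⇒ ((E))   [H → ( E )]
((E)) ⇒ ((H))   [E → H]
((H)) ⇒ (((E)))   [H → ( E )]
(((E))) ⇒ (((E-H)))   [E → E - H]
(((E-H))) ⇒ (((H-H)))   [E → H]
(((H-H))) ⇒ (((v-H)))   [H → v]
(((v-H))) ⇒ (((v-v)))   [H → v]

E ⇒ H ⇒ (E) ⇒ (H) ⇒ ((E)) ⇒ ((H)) ⇒ (((E))) ⇒ (((E-H))) ⇒ (((H-H))) ⇒ (((v-H))) ⇒ (((v-v)))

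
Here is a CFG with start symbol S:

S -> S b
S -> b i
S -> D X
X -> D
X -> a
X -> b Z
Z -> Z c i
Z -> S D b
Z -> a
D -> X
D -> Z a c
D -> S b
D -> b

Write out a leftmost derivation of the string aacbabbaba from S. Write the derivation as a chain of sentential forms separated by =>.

S=>DX=>SbX=>DXbX=>SbXbX=>SbbXbX=>DXbbXbX=>ZacXbbXbX=>aacXbbXbX=>aacbZbbXbX=>aacbabbXbX=>aacbabbabX=>aacbabbaba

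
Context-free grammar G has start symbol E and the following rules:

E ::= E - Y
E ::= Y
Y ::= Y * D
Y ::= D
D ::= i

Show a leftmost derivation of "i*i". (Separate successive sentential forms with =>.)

E => Y   [E ::= Y]
Y => Y*D   [Y ::= Y * D]
Y*D => D*D   [Y ::= D]
D*D => i*D   [D ::= i]
i*D => i*i   [D ::= i]

E => Y => Y*D => D*D => i*D => i*i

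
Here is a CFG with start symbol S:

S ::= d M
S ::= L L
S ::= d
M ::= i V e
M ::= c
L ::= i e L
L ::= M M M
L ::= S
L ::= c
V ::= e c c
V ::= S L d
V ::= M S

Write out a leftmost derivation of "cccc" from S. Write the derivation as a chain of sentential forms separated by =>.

S => LL => MMML => cMML => ccML => cccL => cccc

S => LL   [S ::= L L]
LL => MMML   [L ::= M M M]
MMML => cMML   [M ::= c]
cMML => ccML   [M ::= c]
ccML => cccL   [M ::= c]
cccL => cccc   [L ::= c]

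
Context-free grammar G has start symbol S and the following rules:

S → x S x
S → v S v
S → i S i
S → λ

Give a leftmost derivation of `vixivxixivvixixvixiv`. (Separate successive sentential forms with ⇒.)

S⇒vSv⇒viSiv⇒vixSxiv⇒vixiSixiv⇒vixivSvixiv⇒vixivxSxvixiv⇒vixivxiSixvixiv⇒vixivxixSxixvixiv⇒vixivxixiSixixvixiv⇒vixivxixivSvixixvixiv⇒vixivxixivvixixvixiv

S ⇒ vSv   [S → v S v]
vSv ⇒ viSiv   [S → i S i]
viSiv ⇒ vixSxiv   [S → x S x]
vixSxiv ⇒ vixiSixiv   [S → i S i]
vixiSixiv ⇒ vixivSvixiv   [S → v S v]
vixivSvixiv ⇒ vixivxSxvixiv   [S → x S x]
vixivxSxvixiv ⇒ vixivxiSixvixiv   [S → i S i]
vixivxiSixvixiv ⇒ vixivxixSxixvixiv   [S → x S x]
vixivxixSxixvixiv ⇒ vixivxixiSixixvixiv   [S → i S i]
vixivxixiSixixvixiv ⇒ vixivxixivSvixixvixiv   [S → v S v]
vixivxixivSvixixvixiv ⇒ vixivxixivvixixvixiv   [S → λ]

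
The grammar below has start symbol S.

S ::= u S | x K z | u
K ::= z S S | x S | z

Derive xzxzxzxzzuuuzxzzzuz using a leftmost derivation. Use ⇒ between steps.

S ⇒ xKz   [S ::= x K z]
xKz ⇒ xzSSz   [K ::= z S S]
xzSSz ⇒ xzxKzSz   [S ::= x K z]
xzxKzSz ⇒ xzxzSSzSz   [K ::= z S S]
xzxzSSzSz ⇒ xzxzxKzSzSz   [S ::= x K z]
xzxzxKzSzSz ⇒ xzxzxzSSzSzSz   [K ::= z S S]
xzxzxzSSzSzSz ⇒ xzxzxzxKzSzSzSz   [S ::= x K z]
xzxzxzxKzSzSzSz ⇒ xzxzxzxzzSzSzSz   [K ::= z]
xzxzxzxzzSzSzSz ⇒ xzxzxzxzzuSzSzSz   [S ::= u S]
xzxzxzxzzuSzSzSz ⇒ xzxzxzxzzuuSzSzSz   [S ::= u S]
xzxzxzxzzuuSzSzSz ⇒ xzxzxzxzzuuuzSzSz   [S ::= u]
xzxzxzxzzuuuzSzSz ⇒ xzxzxzxzzuuuzxKzzSz   [S ::= x K z]
xzxzxzxzzuuuzxKzzSz ⇒ xzxzxzxzzuuuzxzzzSz   [K ::= z]
xzxzxzxzzuuuzxzzzSz ⇒ xzxzxzxzzuuuzxzzzuz   [S ::= u]

S⇒xKz⇒xzSSz⇒xzxKzSz⇒xzxzSSzSz⇒xzxzxKzSzSz⇒xzxzxzSSzSzSz⇒xzxzxzxKzSzSzSz⇒xzxzxzxzzSzSzSz⇒xzxzxzxzzuSzSzSz⇒xzxzxzxzzuuSzSzSz⇒xzxzxzxzzuuuzSzSz⇒xzxzxzxzzuuuzxKzzSz⇒xzxzxzxzzuuuzxzzzSz⇒xzxzxzxzzuuuzxzzzuz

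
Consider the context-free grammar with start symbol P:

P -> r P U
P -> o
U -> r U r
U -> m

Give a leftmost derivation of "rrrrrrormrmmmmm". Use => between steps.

P => rPU => rrPUU => rrrPUUU => rrrrPUUUU => rrrrrPUUUUU => rrrrrrPUUUUUU => rrrrrroUUUUUU => rrrrrrorUrUUUUU => rrrrrrormrUUUUU => rrrrrrormrmUUUU => rrrrrrormrmmUUU => rrrrrrormrmmmUU => rrrrrrormrmmmmU => rrrrrrormrmmmmm

P => rPU   [P -> r P U]
rPU => rrPUU   [P -> r P U]
rrPUU => rrrPUUU   [P -> r P U]
rrrPUUU => rrrrPUUUU   [P -> r P U]
rrrrPUUUU => rrrrrPUUUUU   [P -> r P U]
rrrrrPUUUUU => rrrrrrPUUUUUU   [P -> r P U]
rrrrrrPUUUUUU => rrrrrroUUUUUU   [P -> o]
rrrrrroUUUUUU => rrrrrrorUrUUUUU   [U -> r U r]
rrrrrrorUrUUUUU => rrrrrrormrUUUUU   [U -> m]
rrrrrrormrUUUUU => rrrrrrormrmUUUU   [U -> m]
rrrrrrormrmUUUU => rrrrrrormrmmUUU   [U -> m]
rrrrrrormrmmUUU => rrrrrrormrmmmUU   [U -> m]
rrrrrrormrmmmUU => rrrrrrormrmmmmU   [U -> m]
rrrrrrormrmmmmU => rrrrrrormrmmmmm   [U -> m]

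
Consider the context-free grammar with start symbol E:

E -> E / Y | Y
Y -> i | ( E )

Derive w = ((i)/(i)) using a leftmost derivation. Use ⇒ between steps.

E⇒Y⇒(E)⇒(E/Y)⇒(Y/Y)⇒((E)/Y)⇒((Y)/Y)⇒((i)/Y)⇒((i)/(E))⇒((i)/(Y))⇒((i)/(i))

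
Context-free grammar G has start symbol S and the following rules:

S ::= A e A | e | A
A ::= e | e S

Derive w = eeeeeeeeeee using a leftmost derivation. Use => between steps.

S=>AeA=>eSeA=>eAeA=>eeSeA=>eeAeAeA=>eeeSeAeA=>eeeAeAeAeA=>eeeeSeAeAeA=>eeeeeeAeAeA=>eeeeeeeeAeA=>eeeeeeeeeeA=>eeeeeeeeeee

S => AeA   [S ::= A e A]
AeA => eSeA   [A ::= e S]
eSeA => eAeA   [S ::= A]
eAeA => eeSeA   [A ::= e S]
eeSeA => eeAeAeA   [S ::= A e A]
eeAeAeA => eeeSeAeA   [A ::= e S]
eeeSeAeA => eeeAeAeAeA   [S ::= A e A]
eeeAeAeAeA => eeeeSeAeAeA   [A ::= e S]
eeeeSeAeAeA => eeeeeeAeAeA   [S ::= e]
eeeeeeAeAeA => eeeeeeeeAeA   [A ::= e]
eeeeeeeeAeA => eeeeeeeeeeA   [A ::= e]
eeeeeeeeeeA => eeeeeeeeeee   [A ::= e]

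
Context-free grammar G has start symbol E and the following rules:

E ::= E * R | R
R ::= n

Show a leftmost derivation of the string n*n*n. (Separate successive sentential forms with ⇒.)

E ⇒ E*R ⇒ E*R*R ⇒ R*R*R ⇒ n*R*R ⇒ n*n*R ⇒ n*n*n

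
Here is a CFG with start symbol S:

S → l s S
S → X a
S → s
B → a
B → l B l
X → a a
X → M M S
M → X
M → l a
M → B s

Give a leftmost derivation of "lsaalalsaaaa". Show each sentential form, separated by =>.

S => lsS   [S → l s S]
lsS => lsXa   [S → X a]
lsXa => lsMMSa   [X → M M S]
lsMMSa => lsXMSa   [M → X]
lsXMSa => lsaaMSa   [X → a a]
lsaaMSa => lsaalaSa   [M → l a]
lsaalaSa => lsaalalsSa   [S → l s S]
lsaalalsSa => lsaalalsXaa   [S → X a]
lsaalalsXaa => lsaalalsaaaa   [X → a a]

S => lsS => lsXa => lsMMSa => lsXMSa => lsaaMSa => lsaalaSa => lsaalalsSa => lsaalalsXaa => lsaalalsaaaa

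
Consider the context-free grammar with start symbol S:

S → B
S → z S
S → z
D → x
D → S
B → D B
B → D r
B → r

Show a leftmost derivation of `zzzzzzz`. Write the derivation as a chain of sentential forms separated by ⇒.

S ⇒ zS   [S → z S]
zS ⇒ zzS   [S → z S]
zzS ⇒ zzzS   [S → z S]
zzzS ⇒ zzzzS   [S → z S]
zzzzS ⇒ zzzzzS   [S → z S]
zzzzzS ⇒ zzzzzzS   [S → z S]
zzzzzzS ⇒ zzzzzzz   [S → z]

S ⇒ zS ⇒ zzS ⇒ zzzS ⇒ zzzzS ⇒ zzzzzS ⇒ zzzzzzS ⇒ zzzzzzz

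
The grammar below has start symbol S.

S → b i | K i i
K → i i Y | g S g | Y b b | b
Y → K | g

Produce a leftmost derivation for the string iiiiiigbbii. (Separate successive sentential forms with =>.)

S=>Kii=>iiYii=>iiKii=>iiiiYii=>iiiiKii=>iiiiiiYii=>iiiiiiKii=>iiiiiiYbbii=>iiiiiigbbii

S => Kii   [S → K i i]
Kii => iiYii   [K → i i Y]
iiYii => iiKii   [Y → K]
iiKii => iiiiYii   [K → i i Y]
iiiiYii => iiiiKii   [Y → K]
iiiiKii => iiiiiiYii   [K → i i Y]
iiiiiiYii => iiiiiiKii   [Y → K]
iiiiiiKii => iiiiiiYbbii   [K → Y b b]
iiiiiiYbbii => iiiiiigbbii   [Y → g]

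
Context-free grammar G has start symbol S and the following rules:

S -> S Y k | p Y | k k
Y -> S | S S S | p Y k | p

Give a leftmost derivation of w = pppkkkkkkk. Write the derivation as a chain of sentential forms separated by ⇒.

S⇒pY⇒pSSS⇒ppYSS⇒pppYkSS⇒pppSkSS⇒pppkkkSS⇒pppkkkkkS⇒pppkkkkkkk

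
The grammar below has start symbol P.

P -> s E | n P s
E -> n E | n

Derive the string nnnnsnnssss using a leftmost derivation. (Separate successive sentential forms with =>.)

P => nPs => nnPss => nnnPsss => nnnnPssss => nnnnsEssss => nnnnsnEssss => nnnnsnnssss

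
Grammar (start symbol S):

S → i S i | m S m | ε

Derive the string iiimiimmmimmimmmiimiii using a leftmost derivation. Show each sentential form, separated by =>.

S => iSi   [S → i S i]
iSi => iiSii   [S → i S i]
iiSii => iiiSiii   [S → i S i]
iiiSiii => iiimSmiii   [S → m S m]
iiimSmiii => iiimiSimiii   [S → i S i]
iiimiSimiii => iiimiiSiimiii   [S → i S i]
iiimiiSiimiii => iiimiimSmiimiii   [S → m S m]
iiimiimSmiimiii => iiimiimmSmmiimiii   [S → m S m]
iiimiimmSmmiimiii => iiimiimmmSmmmiimiii   [S → m S m]
iiimiimmmSmmmiimiii => iiimiimmmiSimmmiimiii   [S → i S i]
iiimiimmmiSimmmiimiii => iiimiimmmimSmimmmiimiii   [S → m S m]
iiimiimmmimSmimmmiimiii => iiimiimmmimmimmmiimiii   [S → ε]

S => iSi => iiSii => iiiSiii => iiimSmiii => iiimiSimiii => iiimiiSiimiii => iiimiimSmiimiii => iiimiimmSmmiimiii => iiimiimmmSmmmiimiii => iiimiimmmiSimmmiimiii => iiimiimmmimSmimmmiimiii => iiimiimmmimmimmmiimiii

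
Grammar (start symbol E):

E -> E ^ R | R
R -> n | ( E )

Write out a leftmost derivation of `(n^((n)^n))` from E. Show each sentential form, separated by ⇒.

E ⇒ R   [E -> R]
R ⇒ (E)   [R -> ( E )]
(E) ⇒ (E^R)   [E -> E ^ R]
(E^R) ⇒ (R^R)   [E -> R]
(R^R) ⇒ (n^R)   [R -> n]
(n^R) ⇒ (n^(E))   [R -> ( E )]
(n^(E)) ⇒ (n^(E^R))   [E -> E ^ R]
(n^(E^R)) ⇒ (n^(R^R))   [E -> R]
(n^(R^R)) ⇒ (n^((E)^R))   [R -> ( E )]
(n^((E)^R)) ⇒ (n^((R)^R))   [E -> R]
(n^((R)^R)) ⇒ (n^((n)^R))   [R -> n]
(n^((n)^R)) ⇒ (n^((n)^n))   [R -> n]

E ⇒ R ⇒ (E) ⇒ (E^R) ⇒ (R^R) ⇒ (n^R) ⇒ (n^(E)) ⇒ (n^(E^R)) ⇒ (n^(R^R)) ⇒ (n^((E)^R)) ⇒ (n^((R)^R)) ⇒ (n^((n)^R)) ⇒ (n^((n)^n))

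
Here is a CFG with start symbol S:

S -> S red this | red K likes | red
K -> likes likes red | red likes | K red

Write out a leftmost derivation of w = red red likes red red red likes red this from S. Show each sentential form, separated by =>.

S => S red this => red K likes red this => red K red likes red this => red K red red likes red this => red K red red red likes red this => red red likes red red red likes red this

S => S red this   [S -> S red this]
S red this => red K likes red this   [S -> red K likes]
red K likes red this => red K red likes red this   [K -> K red]
red K red likes red this => red K red red likes red this   [K -> K red]
red K red red likes red this => red K red red red likes red this   [K -> K red]
red K red red red likes red this => red red likes red red red likes red this   [K -> red likes]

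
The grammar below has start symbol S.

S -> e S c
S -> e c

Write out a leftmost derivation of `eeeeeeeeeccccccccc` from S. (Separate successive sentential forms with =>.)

S => eSc   [S -> e S c]
eSc => eeScc   [S -> e S c]
eeScc => eeeSccc   [S -> e S c]
eeeSccc => eeeeScccc   [S -> e S c]
eeeeScccc => eeeeeSccccc   [S -> e S c]
eeeeeSccccc => eeeeeeScccccc   [S -> e S c]
eeeeeeScccccc => eeeeeeeSccccccc   [S -> e S c]
eeeeeeeSccccccc => eeeeeeeeScccccccc   [S -> e S c]
eeeeeeeeScccccccc => eeeeeeeeeccccccccc   [S -> e c]

S => eSc => eeScc => eeeSccc => eeeeScccc => eeeeeSccccc => eeeeeeScccccc => eeeeeeeSccccccc => eeeeeeeeScccccccc => eeeeeeeeeccccccccc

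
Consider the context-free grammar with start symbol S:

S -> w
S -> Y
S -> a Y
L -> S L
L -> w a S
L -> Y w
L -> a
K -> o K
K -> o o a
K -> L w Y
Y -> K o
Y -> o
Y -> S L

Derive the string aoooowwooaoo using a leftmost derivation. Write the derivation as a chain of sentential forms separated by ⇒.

S⇒aY⇒aKo⇒aoKo⇒aooKo⇒aoooKo⇒aoooLwYo⇒aoooYwwYo⇒aoooowwYo⇒aoooowwKoo⇒aoooowwooaoo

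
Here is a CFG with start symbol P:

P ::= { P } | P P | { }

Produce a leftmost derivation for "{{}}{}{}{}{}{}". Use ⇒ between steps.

P⇒PP⇒PPP⇒PPPP⇒PPPPP⇒PPPPPP⇒{P}PPPPP⇒{{}}PPPPP⇒{{}}{}PPPP⇒{{}}{}{}PPP⇒{{}}{}{}{}PP⇒{{}}{}{}{}{}P⇒{{}}{}{}{}{}{}

P ⇒ PP   [P ::= P P]
PP ⇒ PPP   [P ::= P P]
PPP ⇒ PPPP   [P ::= P P]
PPPP ⇒ PPPPP   [P ::= P P]
PPPPP ⇒ PPPPPP   [P ::= P P]
PPPPPP ⇒ {P}PPPPP   [P ::= { P }]
{P}PPPPP ⇒ {{}}PPPPP   [P ::= { }]
{{}}PPPPP ⇒ {{}}{}PPPP   [P ::= { }]
{{}}{}PPPP ⇒ {{}}{}{}PPP   [P ::= { }]
{{}}{}{}PPP ⇒ {{}}{}{}{}PP   [P ::= { }]
{{}}{}{}{}PP ⇒ {{}}{}{}{}{}P   [P ::= { }]
{{}}{}{}{}{}P ⇒ {{}}{}{}{}{}{}   [P ::= { }]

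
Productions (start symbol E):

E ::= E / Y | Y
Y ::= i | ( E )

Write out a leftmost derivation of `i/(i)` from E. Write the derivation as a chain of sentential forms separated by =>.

E=>E/Y=>Y/Y=>i/Y=>i/(E)=>i/(Y)=>i/(i)

E => E/Y   [E ::= E / Y]
E/Y => Y/Y   [E ::= Y]
Y/Y => i/Y   [Y ::= i]
i/Y => i/(E)   [Y ::= ( E )]
i/(E) => i/(Y)   [E ::= Y]
i/(Y) => i/(i)   [Y ::= i]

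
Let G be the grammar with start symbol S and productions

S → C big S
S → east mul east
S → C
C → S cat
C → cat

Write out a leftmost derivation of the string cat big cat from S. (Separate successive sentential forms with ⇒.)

S ⇒ C big S ⇒ cat big S ⇒ cat big C ⇒ cat big cat

S ⇒ C big S   [S → C big S]
C big S ⇒ cat big S   [C → cat]
cat big S ⇒ cat big C   [S → C]
cat big C ⇒ cat big cat   [C → cat]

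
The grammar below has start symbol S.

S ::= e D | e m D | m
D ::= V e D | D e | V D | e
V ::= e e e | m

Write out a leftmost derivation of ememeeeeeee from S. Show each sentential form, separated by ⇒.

S ⇒ eD ⇒ eDe ⇒ eVeDe ⇒ emeDe ⇒ emeVeDe ⇒ ememeDe ⇒ ememeVDe ⇒ ememeeeeDe ⇒ ememeeeeDee ⇒ ememeeeeeee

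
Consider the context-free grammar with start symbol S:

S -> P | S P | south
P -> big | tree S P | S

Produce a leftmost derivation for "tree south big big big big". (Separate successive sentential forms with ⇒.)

S ⇒ P ⇒ tree S P ⇒ tree S P P ⇒ tree S P P P ⇒ tree S P P P P ⇒ tree south P P P P ⇒ tree south big P P P ⇒ tree south big big P P ⇒ tree south big big big P ⇒ tree south big big big big

S ⇒ P   [S -> P]
P ⇒ tree S P   [P -> tree S P]
tree S P ⇒ tree S P P   [S -> S P]
tree S P P ⇒ tree S P P P   [S -> S P]
tree S P P P ⇒ tree S P P P P   [S -> S P]
tree S P P P P ⇒ tree south P P P P   [S -> south]
tree south P P P P ⇒ tree south big P P P   [P -> big]
tree south big P P P ⇒ tree south big big P P   [P -> big]
tree south big big P P ⇒ tree south big big big P   [P -> big]
tree south big big big P ⇒ tree south big big big big   [P -> big]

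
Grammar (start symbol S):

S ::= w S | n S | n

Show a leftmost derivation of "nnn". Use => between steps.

S=>nS=>nnS=>nnn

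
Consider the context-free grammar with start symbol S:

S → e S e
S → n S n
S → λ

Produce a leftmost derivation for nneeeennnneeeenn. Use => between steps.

S => nSn   [S → n S n]
nSn => nnSnn   [S → n S n]
nnSnn => nneSenn   [S → e S e]
nneSenn => nneeSeenn   [S → e S e]
nneeSeenn => nneeeSeeenn   [S → e S e]
nneeeSeeenn => nneeeeSeeeenn   [S → e S e]
nneeeeSeeeenn => nneeeenSneeeenn   [S → n S n]
nneeeenSneeeenn => nneeeennSnneeeenn   [S → n S n]
nneeeennSnneeeenn => nneeeennnneeeenn   [S → λ]

S=>nSn=>nnSnn=>nneSenn=>nneeSeenn=>nneeeSeeenn=>nneeeeSeeeenn=>nneeeenSneeeenn=>nneeeennSnneeeenn=>nneeeennnneeeenn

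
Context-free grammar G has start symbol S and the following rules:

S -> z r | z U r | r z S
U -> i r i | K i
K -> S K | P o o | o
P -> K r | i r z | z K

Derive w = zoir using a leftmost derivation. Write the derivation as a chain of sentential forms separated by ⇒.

S ⇒ zUr   [S -> z U r]
zUr ⇒ zKir   [U -> K i]
zKir ⇒ zoir   [K -> o]

S ⇒ zUr ⇒ zKir ⇒ zoir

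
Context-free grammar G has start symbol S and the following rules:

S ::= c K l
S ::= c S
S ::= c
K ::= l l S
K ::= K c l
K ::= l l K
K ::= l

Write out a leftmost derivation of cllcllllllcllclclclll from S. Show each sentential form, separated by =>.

S => cKl   [S ::= c K l]
cKl => cllSl   [K ::= l l S]
cllSl => cllcKll   [S ::= c K l]
cllcKll => cllcKclll   [K ::= K c l]
cllcKclll => cllcllKclll   [K ::= l l K]
cllcllKclll => cllcllllKclll   [K ::= l l K]
cllcllllKclll => cllcllllKclclll   [K ::= K c l]
cllcllllKclclll => cllcllllKclclclll   [K ::= K c l]
cllcllllKclclclll => cllcllllllSclclclll   [K ::= l l S]
cllcllllllSclclclll => cllcllllllcKlclclclll   [S ::= c K l]
cllcllllllcKlclclclll => cllcllllllcllclclclll   [K ::= l]

S=>cKl=>cllSl=>cllcKll=>cllcKclll=>cllcllKclll=>cllcllllKclll=>cllcllllKclclll=>cllcllllKclclclll=>cllcllllllSclclclll=>cllcllllllcKlclclclll=>cllcllllllcllclclclll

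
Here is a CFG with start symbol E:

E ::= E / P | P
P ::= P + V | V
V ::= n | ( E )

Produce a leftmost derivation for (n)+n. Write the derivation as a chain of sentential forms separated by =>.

E => P => P+V => V+V => (E)+V => (P)+V => (V)+V => (n)+V => (n)+n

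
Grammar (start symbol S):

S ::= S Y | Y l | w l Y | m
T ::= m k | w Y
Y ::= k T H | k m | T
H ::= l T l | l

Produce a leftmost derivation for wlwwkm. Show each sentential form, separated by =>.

S=>wlY=>wlT=>wlwY=>wlwT=>wlwwY=>wlwwkm

S => wlY   [S ::= w l Y]
wlY => wlT   [Y ::= T]
wlT => wlwY   [T ::= w Y]
wlwY => wlwT   [Y ::= T]
wlwT => wlwwY   [T ::= w Y]
wlwwY => wlwwkm   [Y ::= k m]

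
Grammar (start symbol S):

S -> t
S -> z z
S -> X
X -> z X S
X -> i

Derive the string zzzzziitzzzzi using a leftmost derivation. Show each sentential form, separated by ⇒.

S ⇒ X ⇒ zXS ⇒ zzXSS ⇒ zzzXSSS ⇒ zzzzXSSSS ⇒ zzzzzXSSSSS ⇒ zzzzziSSSSS ⇒ zzzzziXSSSS ⇒ zzzzziiSSSS ⇒ zzzzziitSSS ⇒ zzzzziitzzSS ⇒ zzzzziitzzzzS ⇒ zzzzziitzzzzX ⇒ zzzzziitzzzzi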